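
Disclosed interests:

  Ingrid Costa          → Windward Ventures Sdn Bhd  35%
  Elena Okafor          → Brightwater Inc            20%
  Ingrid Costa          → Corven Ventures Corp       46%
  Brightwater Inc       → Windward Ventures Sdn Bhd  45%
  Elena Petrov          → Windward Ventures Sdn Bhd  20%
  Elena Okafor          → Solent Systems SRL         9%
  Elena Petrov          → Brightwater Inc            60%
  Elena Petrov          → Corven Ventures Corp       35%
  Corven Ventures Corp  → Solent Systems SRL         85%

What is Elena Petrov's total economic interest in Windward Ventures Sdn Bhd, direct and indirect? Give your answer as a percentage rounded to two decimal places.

47.00%

Elena Petrov reaches Windward along 2 paths.
Via Brightwater: 60% × 45% = 27%.
Direct stake: 20% = 20%.
Total: 27% + 20% = 47%.
Rounded: 47.00%.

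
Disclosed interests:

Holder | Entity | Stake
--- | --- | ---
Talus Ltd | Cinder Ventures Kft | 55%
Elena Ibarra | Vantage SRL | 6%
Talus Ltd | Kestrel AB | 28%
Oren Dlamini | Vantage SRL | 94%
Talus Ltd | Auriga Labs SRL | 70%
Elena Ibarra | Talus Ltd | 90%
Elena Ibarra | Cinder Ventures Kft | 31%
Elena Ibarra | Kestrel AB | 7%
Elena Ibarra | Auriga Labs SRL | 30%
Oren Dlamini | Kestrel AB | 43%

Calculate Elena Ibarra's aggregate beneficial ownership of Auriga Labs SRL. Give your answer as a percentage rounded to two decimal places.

Elena reaches Auriga along 2 paths.
Via Talus: 90% × 70% = 63%.
Direct stake: 30% = 30%.
Total: 63% + 30% = 93%.
Rounded: 93.00%.

93.00%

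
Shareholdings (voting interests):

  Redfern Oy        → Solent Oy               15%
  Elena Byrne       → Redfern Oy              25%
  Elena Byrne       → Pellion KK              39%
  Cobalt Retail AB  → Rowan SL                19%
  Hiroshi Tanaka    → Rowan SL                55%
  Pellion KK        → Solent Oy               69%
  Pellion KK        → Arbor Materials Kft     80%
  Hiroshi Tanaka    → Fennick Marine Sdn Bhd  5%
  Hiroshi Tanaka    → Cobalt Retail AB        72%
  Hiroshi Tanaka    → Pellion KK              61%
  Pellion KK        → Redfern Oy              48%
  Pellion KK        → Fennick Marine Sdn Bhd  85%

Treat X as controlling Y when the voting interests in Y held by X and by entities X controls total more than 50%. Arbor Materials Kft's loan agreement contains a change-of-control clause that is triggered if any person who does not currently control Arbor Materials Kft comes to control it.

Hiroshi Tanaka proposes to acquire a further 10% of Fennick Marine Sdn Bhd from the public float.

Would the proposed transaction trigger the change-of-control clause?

The purchase changes only Hiroshi's holdings, so Hiroshi is the only person who could newly come to control Arbor.
Hiroshi holds 61% of Pellion, so Hiroshi controls Pellion.
Pellion holds 80% of Arbor, so Hiroshi controls Arbor.
So Hiroshi already controls Arbor before the transaction.
After the purchase, Hiroshi's direct stake in Fennick rises to 5% + 10% = 15%.
Hiroshi controlled Arbor already, so this is not a new person acquiring control; every other person's position is unchanged or reduced.
No new person acquires control, so the clause is not triggered.

No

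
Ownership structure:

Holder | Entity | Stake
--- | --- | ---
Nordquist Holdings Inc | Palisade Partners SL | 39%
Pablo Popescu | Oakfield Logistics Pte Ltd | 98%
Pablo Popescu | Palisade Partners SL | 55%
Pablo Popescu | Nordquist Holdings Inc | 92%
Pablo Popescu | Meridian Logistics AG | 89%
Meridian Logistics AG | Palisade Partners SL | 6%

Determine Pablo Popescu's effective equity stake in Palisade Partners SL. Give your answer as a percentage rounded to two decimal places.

Pablo reaches Palisade along 3 paths.
Via Nordquist: 92% × 39% = 35.88%.
Direct stake: 55% = 55%.
Via Meridian: 89% × 6% = 5.34%.
Total: 35.88% + 55% + 5.34% = 96.22%.

96.22%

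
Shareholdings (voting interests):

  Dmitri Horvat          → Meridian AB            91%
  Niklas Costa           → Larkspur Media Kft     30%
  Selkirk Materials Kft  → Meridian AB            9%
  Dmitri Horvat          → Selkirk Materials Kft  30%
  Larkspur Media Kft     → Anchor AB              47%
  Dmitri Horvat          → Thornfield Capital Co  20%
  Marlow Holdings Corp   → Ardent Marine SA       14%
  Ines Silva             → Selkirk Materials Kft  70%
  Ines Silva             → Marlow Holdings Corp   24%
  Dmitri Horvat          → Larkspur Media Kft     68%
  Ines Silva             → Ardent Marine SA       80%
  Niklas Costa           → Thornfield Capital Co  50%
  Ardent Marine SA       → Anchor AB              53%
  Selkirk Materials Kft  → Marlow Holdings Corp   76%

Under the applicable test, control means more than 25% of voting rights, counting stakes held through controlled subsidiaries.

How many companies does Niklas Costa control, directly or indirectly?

3

Niklas holds 50% of Thornfield, so Niklas controls Thornfield.
Niklas holds 30% of Larkspur, so Niklas controls Larkspur.
Larkspur holds 47% of Anchor, so Niklas controls Anchor.
No other company's threshold is met.
Niklas controls 3 companies.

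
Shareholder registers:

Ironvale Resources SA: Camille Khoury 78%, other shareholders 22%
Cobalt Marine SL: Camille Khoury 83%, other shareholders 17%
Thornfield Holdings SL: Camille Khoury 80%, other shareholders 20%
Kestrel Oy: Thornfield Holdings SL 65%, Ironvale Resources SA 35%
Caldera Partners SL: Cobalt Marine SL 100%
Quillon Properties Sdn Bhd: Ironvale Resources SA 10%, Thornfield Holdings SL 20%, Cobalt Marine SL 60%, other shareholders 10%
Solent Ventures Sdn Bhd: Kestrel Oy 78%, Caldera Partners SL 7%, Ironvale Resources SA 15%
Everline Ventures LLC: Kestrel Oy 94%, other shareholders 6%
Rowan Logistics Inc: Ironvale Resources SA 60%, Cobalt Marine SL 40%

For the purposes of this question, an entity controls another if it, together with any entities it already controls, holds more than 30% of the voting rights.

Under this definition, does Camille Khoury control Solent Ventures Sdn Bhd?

Yes

Camille holds 78% of Ironvale, so Camille controls Ironvale.
Camille holds 83% of Cobalt, so Camille controls Cobalt.
Cobalt holds 100% of Caldera, so Camille controls Caldera.
Camille holds 80% of Thornfield, so Camille controls Thornfield.
Thornfield and Ironvale together hold 65% + 35% = 100% of Kestrel, so Camille controls Kestrel.
Kestrel and Caldera and Ironvale together hold 78% + 7% + 15% = 100% of Solent, so Camille controls Solent.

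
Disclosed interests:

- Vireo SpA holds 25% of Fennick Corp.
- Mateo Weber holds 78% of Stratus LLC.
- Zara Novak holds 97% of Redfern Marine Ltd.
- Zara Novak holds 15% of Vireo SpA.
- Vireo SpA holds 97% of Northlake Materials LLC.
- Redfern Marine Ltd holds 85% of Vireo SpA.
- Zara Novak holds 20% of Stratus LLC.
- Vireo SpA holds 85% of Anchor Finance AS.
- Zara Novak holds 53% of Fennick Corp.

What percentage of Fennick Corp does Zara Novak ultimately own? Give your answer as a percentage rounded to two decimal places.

77.36%

Zara reaches Fennick along 3 paths.
Direct stake: 53% = 53%.
Via Redfern → Vireo: 97% × 85% × 25% = 20.6125%.
Via Vireo: 15% × 25% = 3.75%.
Total: 53% + 20.6125% + 3.75% = 77.3625%.
Rounded: 77.36%.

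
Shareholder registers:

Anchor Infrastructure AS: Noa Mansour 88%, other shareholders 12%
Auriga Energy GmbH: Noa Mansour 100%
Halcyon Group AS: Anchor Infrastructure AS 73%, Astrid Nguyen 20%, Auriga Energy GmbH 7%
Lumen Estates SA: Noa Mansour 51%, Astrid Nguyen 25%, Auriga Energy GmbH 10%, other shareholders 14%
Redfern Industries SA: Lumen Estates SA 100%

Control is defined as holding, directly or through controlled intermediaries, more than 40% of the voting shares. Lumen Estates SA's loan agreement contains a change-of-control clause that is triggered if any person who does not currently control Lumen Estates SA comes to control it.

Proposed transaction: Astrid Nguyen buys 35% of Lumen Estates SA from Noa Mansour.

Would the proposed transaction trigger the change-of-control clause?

Yes

The purchase adds only to Astrid's holdings (Noa's stake shrinks), so Astrid is the only person who could newly come to control Lumen.
Astrid's largest direct stake is 25% in Lumen, which does not meet the threshold, so Astrid controls no company.
In Lumen, Astrid's side holds only 25%, not > 40%.
So before the transaction, Astrid does not control Lumen.
After the purchase, Astrid's direct stake in Lumen rises to 25% + 35% = 60%, and Noa's stake falls to 16%.
Astrid holds 60% of Lumen, so Astrid controls Lumen.
Astrid did not control Lumen before and does after, so the clause is triggered.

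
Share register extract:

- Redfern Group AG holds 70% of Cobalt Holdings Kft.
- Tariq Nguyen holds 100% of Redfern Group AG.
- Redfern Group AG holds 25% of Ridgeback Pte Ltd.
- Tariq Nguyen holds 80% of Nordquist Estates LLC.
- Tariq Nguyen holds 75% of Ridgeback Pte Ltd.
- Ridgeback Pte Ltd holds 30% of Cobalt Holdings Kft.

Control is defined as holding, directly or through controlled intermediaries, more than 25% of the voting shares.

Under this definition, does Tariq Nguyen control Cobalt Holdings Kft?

Yes

Tariq holds 100% of Redfern, so Tariq controls Redfern.
Redfern and Tariq together hold 25% + 75% = 100% of Ridgeback, so Tariq controls Ridgeback.
Ridgeback and Redfern together hold 30% + 70% = 100% of Cobalt, so Tariq controls Cobalt.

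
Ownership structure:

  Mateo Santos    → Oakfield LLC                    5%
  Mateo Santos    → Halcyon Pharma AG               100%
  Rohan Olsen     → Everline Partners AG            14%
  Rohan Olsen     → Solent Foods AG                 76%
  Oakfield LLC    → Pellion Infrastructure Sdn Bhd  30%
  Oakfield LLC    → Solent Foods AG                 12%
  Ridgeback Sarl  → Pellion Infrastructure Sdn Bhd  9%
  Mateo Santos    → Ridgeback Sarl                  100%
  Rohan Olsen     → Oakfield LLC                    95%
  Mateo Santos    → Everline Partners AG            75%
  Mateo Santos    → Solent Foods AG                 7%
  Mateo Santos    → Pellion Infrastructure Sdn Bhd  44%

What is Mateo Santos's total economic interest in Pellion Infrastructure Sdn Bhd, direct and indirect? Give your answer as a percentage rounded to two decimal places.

54.50%

Mateo reaches Pellion along 3 paths.
Via Oakfield: 5% × 30% = 1.5%.
Via Ridgeback: 100% × 9% = 9%.
Direct stake: 44% = 44%.
Total: 1.5% + 9% + 44% = 54.5%.
Rounded: 54.50%.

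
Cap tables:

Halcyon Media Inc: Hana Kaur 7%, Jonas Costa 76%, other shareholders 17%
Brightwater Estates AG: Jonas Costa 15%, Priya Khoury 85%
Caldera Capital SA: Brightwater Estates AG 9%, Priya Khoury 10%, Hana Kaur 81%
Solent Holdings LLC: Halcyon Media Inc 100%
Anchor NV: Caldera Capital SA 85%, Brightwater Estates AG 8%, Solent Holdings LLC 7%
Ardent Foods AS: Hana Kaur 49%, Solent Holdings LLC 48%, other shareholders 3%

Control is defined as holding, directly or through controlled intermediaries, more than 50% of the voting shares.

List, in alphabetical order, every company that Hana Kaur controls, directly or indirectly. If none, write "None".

Hana holds 81% of Caldera, so Hana controls Caldera.
Caldera holds 85% of Anchor, so Hana controls Anchor.
No other company's threshold is met.

Anchor NV, Caldera Capital SA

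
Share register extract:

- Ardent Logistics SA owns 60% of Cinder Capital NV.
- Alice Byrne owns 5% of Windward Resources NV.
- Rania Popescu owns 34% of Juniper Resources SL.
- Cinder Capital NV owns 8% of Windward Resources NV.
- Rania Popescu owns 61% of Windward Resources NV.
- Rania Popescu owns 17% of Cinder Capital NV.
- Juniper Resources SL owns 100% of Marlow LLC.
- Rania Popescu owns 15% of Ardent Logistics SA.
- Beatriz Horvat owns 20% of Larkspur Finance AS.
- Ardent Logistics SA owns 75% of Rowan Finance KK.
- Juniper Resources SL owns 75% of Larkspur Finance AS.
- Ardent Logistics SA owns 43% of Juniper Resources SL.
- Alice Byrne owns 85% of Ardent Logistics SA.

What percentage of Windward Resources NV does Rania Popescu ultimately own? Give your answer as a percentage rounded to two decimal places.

Rania reaches Windward along 3 paths.
Via Cinder: 17% × 8% = 1.36%.
Via Ardent → Cinder: 15% × 60% × 8% = 0.72%.
Direct stake: 61% = 61%.
Total: 1.36% + 0.72% + 61% = 63.08%.

63.08%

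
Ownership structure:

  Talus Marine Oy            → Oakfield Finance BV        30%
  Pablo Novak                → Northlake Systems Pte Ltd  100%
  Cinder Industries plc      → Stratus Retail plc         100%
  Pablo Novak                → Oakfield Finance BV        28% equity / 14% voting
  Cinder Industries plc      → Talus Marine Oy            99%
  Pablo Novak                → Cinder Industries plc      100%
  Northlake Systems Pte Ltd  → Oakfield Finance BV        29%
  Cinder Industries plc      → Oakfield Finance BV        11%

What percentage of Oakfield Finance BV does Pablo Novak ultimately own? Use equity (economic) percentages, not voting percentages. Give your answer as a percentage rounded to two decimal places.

97.70%

Pablo reaches Oakfield along 4 paths.
Direct stake: 28% = 28%.
Via Northlake: 100% × 29% = 29%.
Via Cinder → Talus: 100% × 99% × 30% = 29.7%.
Via Cinder: 100% × 11% = 11%.
Total: 28% + 29% + 29.7% + 11% = 97.7%.
Rounded: 97.70%.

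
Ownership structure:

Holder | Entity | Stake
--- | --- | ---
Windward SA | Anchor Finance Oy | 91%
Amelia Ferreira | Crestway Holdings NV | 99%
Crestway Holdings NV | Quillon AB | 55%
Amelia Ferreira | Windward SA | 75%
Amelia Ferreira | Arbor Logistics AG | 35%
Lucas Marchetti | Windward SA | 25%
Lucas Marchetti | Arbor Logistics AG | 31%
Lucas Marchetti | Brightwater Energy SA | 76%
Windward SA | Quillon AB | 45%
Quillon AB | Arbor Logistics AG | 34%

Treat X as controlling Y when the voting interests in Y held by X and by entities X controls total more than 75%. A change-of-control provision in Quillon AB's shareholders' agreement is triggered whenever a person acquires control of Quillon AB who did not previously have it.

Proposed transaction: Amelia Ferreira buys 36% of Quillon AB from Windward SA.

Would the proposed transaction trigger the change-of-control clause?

Yes

The purchase adds only to Amelia's holdings (Windward's stake shrinks), so Amelia is the only person who could newly come to control Quillon.
Amelia holds 99% of Crestway, so Amelia controls Crestway.
In Quillon, Amelia's side holds only 55%, not > 75%.
So before the transaction, Amelia does not control Quillon.
After the purchase, Amelia holds 36% of Quillon directly, and Windward's stake falls to 9%.
Crestway and Amelia together hold 55% + 36% = 91% of Quillon, so Amelia controls Quillon.
Amelia did not control Quillon before and does after, so the clause is triggered.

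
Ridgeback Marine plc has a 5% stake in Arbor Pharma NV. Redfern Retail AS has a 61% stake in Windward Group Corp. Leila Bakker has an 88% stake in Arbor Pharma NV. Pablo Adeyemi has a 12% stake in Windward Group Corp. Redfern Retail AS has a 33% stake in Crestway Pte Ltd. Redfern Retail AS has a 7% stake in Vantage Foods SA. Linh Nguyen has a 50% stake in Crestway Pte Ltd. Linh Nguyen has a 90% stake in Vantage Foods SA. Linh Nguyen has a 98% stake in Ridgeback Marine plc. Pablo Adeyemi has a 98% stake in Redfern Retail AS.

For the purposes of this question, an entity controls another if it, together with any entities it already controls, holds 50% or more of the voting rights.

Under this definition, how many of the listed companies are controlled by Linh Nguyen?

3

Linh holds 98% of Ridgeback, so Linh controls Ridgeback.
Linh holds 50% of Crestway, so Linh controls Crestway.
Linh holds 90% of Vantage, so Linh controls Vantage.
No other company's threshold is met.
Linh controls 3 companies.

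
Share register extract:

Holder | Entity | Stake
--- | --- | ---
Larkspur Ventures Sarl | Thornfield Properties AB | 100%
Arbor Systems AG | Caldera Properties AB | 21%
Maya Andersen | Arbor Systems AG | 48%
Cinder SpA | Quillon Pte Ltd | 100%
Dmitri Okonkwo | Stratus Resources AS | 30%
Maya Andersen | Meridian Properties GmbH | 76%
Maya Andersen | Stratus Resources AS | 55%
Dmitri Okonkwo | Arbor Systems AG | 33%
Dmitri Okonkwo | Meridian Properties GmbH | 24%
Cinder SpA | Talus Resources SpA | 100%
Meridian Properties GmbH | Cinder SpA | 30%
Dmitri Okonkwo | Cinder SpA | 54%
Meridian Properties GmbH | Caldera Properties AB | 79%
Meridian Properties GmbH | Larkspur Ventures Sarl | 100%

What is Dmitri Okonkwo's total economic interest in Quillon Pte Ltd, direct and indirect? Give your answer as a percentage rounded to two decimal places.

61.20%

Dmitri reaches Quillon along 2 paths.
Via Meridian → Cinder: 24% × 30% × 100% = 7.2%.
Via Cinder: 54% × 100% = 54%.
Total: 7.2% + 54% = 61.2%.
Rounded: 61.20%.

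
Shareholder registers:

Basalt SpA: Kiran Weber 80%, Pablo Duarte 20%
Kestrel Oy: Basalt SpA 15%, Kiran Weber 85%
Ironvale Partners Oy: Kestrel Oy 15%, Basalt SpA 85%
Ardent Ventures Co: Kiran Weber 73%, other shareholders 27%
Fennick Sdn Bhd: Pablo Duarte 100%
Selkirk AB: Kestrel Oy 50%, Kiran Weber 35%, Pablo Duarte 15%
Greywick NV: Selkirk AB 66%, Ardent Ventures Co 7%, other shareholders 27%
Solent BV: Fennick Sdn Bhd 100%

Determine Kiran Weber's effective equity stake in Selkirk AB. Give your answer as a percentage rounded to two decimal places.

Kiran reaches Selkirk along 3 paths.
Via Basalt → Kestrel: 80% × 15% × 50% = 6%.
Via Kestrel: 85% × 50% = 42.5%.
Direct stake: 35% = 35%.
Total: 6% + 42.5% + 35% = 83.5%.
Rounded: 83.50%.

83.50%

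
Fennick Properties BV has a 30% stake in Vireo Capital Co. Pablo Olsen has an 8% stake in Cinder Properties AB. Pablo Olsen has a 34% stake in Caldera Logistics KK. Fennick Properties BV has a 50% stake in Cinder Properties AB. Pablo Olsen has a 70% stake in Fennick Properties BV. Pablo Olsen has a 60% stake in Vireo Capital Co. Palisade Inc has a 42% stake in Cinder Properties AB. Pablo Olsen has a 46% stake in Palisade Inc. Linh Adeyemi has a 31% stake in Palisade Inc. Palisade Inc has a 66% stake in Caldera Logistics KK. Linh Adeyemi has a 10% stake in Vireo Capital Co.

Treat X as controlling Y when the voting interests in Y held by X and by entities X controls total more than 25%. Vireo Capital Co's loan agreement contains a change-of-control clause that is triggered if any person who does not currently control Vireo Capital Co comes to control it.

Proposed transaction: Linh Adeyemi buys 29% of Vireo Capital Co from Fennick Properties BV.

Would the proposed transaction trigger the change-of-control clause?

The purchase adds only to Linh's holdings (Fennick's stake shrinks), so Linh is the only person who could newly come to control Vireo.
Linh holds 31% of Palisade, so Linh controls Palisade.
Palisade holds 66% of Caldera, so Linh controls Caldera.
Palisade holds 42% of Cinder, so Linh controls Cinder.
In Vireo, Linh's side holds only 10%, not > 25%.
So before the transaction, Linh does not control Vireo.
After the purchase, Linh's direct stake in Vireo rises to 10% + 29% = 39%, and Fennick's stake falls to 1%.
Linh holds 39% of Vireo, so Linh controls Vireo.
Linh did not control Vireo before and does after, so the clause is triggered.

Yes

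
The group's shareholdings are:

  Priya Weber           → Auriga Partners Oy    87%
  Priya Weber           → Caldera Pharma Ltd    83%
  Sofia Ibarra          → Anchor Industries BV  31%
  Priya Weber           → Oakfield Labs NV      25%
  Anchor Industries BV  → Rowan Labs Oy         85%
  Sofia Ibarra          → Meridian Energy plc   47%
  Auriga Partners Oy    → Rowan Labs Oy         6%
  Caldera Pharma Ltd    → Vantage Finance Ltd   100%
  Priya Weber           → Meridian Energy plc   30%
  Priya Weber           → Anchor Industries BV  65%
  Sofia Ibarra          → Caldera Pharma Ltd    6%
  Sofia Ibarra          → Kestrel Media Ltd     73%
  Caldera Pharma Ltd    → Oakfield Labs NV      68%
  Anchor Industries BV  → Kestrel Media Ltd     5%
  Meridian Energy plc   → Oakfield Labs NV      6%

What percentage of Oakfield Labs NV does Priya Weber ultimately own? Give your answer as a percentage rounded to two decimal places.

83.24%

Priya reaches Oakfield along 3 paths.
Via Meridian: 30% × 6% = 1.8%.
Via Caldera: 83% × 68% = 56.44%.
Direct stake: 25% = 25%.
Total: 1.8% + 56.44% + 25% = 83.24%.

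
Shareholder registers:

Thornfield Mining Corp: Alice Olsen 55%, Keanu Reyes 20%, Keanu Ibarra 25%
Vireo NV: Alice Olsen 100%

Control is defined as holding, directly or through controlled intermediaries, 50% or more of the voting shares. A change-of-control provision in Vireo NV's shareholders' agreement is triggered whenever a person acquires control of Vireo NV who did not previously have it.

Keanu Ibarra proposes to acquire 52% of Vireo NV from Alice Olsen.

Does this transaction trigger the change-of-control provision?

The purchase adds only to Keanu Ibarra's holdings (Alice's stake shrinks), so Keanu Ibarra is the only person who could newly come to control Vireo.
Keanu Ibarra's largest direct stake is 25% in Thornfield, which does not meet the threshold, so Keanu Ibarra controls no company.
Neither Keanu Ibarra nor any entity Keanu Ibarra controls holds any voting interest in Vireo.
So before the transaction, Keanu Ibarra does not control Vireo.
After the purchase, Keanu Ibarra holds 52% of Vireo directly, and Alice's stake falls to 48%.
Keanu Ibarra holds 52% of Vireo, so Keanu Ibarra controls Vireo.
Keanu Ibarra did not control Vireo before and does after, so the clause is triggered.

Yes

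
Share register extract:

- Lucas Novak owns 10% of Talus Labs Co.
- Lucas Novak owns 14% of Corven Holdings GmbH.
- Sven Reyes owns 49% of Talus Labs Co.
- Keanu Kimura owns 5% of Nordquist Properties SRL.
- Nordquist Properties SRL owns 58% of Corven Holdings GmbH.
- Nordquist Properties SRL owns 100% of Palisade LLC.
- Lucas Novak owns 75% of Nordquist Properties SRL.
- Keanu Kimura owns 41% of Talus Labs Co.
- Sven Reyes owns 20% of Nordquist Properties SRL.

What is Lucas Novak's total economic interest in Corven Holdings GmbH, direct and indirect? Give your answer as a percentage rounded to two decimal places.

Lucas reaches Corven along 2 paths.
Via Nordquist: 75% × 58% = 43.5%.
Direct stake: 14% = 14%.
Total: 43.5% + 14% = 57.5%.
Rounded: 57.50%.

57.50%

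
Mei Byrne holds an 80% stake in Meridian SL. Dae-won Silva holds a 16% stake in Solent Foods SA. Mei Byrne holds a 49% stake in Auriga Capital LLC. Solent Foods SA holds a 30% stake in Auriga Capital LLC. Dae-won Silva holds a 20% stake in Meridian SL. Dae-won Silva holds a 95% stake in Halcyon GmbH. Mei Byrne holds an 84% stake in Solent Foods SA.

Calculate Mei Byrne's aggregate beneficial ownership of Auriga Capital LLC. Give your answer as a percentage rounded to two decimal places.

74.20%

Mei reaches Auriga along 2 paths.
Direct stake: 49% = 49%.
Via Solent: 84% × 30% = 25.2%.
Total: 49% + 25.2% = 74.2%.
Rounded: 74.20%.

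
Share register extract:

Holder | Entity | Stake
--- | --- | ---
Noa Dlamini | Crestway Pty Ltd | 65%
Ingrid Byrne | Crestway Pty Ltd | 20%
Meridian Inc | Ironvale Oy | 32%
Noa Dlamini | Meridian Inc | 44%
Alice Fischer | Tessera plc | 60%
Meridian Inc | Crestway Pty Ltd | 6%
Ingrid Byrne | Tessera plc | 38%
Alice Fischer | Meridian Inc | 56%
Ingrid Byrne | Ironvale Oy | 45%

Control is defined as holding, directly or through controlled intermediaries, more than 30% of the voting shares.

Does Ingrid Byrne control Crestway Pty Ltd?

Ingrid holds 38% of Tessera, so Ingrid controls Tessera.
Ingrid holds 45% of Ironvale, so Ingrid controls Ironvale.
In Crestway, Ingrid's side holds only 20%, not > 30%.
So Ingrid does not control Crestway.

No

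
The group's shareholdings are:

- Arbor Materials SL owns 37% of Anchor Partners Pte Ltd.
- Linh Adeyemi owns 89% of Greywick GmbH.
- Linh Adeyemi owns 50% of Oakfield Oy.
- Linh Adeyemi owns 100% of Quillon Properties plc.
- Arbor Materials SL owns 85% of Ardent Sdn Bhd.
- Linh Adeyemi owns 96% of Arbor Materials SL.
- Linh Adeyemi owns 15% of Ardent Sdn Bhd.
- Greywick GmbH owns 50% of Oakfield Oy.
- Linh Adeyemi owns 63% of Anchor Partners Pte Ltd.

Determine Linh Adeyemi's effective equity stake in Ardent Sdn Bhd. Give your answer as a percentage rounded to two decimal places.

Linh reaches Ardent along 2 paths.
Direct stake: 15% = 15%.
Via Arbor: 96% × 85% = 81.6%.
Total: 15% + 81.6% = 96.6%.
Rounded: 96.60%.

96.60%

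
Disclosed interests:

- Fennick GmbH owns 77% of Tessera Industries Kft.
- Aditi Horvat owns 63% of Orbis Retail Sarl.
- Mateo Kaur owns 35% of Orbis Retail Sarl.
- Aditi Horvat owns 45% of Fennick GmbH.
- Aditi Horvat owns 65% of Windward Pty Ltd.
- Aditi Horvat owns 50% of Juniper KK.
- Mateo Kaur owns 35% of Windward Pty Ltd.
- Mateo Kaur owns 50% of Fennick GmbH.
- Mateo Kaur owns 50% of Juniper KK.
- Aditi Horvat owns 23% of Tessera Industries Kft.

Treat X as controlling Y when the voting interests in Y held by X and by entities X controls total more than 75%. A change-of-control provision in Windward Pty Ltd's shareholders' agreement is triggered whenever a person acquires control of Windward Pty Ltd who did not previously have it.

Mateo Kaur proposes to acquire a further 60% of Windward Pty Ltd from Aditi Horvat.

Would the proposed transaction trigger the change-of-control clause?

Yes

The purchase adds only to Mateo's holdings (Aditi's stake shrinks), so Mateo is the only person who could newly come to control Windward.
Mateo's largest direct stake is 50% in Juniper, which does not meet the threshold, so Mateo controls no company.
In Windward, Mateo's side holds only 35%, not > 75%.
So before the transaction, Mateo does not control Windward.
After the purchase, Mateo's direct stake in Windward rises to 35% + 60% = 95%, and Aditi's stake falls to 5%.
Mateo holds 95% of Windward, so Mateo controls Windward.
Mateo did not control Windward before and does after, so the clause is triggered.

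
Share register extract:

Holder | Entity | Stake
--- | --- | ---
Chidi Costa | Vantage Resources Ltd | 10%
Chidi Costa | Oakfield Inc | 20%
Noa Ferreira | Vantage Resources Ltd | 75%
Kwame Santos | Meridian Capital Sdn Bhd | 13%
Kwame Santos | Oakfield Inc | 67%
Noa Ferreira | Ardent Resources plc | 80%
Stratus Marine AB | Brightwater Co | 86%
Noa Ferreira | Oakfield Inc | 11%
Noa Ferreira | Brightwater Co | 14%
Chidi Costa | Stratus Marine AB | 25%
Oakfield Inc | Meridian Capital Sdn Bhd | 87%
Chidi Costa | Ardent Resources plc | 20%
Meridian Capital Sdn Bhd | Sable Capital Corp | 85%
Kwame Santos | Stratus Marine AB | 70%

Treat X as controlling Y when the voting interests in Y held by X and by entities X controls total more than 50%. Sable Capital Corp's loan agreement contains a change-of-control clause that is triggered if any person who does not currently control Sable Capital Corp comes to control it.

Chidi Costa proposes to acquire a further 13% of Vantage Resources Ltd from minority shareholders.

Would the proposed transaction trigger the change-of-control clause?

The purchase changes only Chidi's holdings, so Chidi is the only person who could newly come to control Sable.
Chidi's largest direct stake is 25% in Stratus, which does not meet the threshold, so Chidi controls no company.
Neither Chidi nor any entity Chidi controls holds any voting interest in Sable.
So before the transaction, Chidi does not control Sable.
After the purchase, Chidi's direct stake in Vantage rises to 10% + 13% = 23%.
Chidi's side now holds 23% of Vantage, not > 50%, so Chidi still does not control Vantage.
After the transaction, neither Chidi nor any entity Chidi controls holds a voting interest in Sable, so Chidi still does not control it.
No new person acquires control, so the clause is not triggered.

No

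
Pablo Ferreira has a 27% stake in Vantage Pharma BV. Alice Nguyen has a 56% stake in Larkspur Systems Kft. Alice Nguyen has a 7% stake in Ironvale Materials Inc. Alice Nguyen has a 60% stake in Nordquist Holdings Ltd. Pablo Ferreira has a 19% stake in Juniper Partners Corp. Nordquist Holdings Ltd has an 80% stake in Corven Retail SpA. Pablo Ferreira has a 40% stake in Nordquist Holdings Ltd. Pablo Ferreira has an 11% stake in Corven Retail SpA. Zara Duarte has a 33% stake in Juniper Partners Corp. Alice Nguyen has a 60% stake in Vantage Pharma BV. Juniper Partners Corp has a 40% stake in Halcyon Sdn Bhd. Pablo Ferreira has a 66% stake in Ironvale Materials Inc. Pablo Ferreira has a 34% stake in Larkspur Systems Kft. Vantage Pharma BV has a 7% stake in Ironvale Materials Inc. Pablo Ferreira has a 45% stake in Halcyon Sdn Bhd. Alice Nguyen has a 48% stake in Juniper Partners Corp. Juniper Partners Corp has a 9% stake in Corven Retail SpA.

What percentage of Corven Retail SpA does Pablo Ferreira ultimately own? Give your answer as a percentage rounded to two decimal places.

Pablo reaches Corven along 3 paths.
Via Nordquist: 40% × 80% = 32%.
Via Juniper: 19% × 9% = 1.71%.
Direct stake: 11% = 11%.
Total: 32% + 1.71% + 11% = 44.71%.

44.71%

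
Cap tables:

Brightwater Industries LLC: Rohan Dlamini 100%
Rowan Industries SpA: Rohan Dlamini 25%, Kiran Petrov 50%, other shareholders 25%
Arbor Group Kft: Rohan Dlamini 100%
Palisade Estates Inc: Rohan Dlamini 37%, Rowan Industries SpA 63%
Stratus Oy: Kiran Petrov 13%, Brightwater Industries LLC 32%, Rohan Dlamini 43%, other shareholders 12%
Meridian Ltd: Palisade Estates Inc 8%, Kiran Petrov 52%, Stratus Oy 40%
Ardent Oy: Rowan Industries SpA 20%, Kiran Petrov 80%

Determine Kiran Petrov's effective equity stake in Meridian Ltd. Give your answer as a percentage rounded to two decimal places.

Kiran reaches Meridian along 3 paths.
Via Rowan → Palisade: 50% × 63% × 8% = 2.52%.
Direct stake: 52% = 52%.
Via Stratus: 13% × 40% = 5.2%.
Total: 2.52% + 52% + 5.2% = 59.72%.

59.72%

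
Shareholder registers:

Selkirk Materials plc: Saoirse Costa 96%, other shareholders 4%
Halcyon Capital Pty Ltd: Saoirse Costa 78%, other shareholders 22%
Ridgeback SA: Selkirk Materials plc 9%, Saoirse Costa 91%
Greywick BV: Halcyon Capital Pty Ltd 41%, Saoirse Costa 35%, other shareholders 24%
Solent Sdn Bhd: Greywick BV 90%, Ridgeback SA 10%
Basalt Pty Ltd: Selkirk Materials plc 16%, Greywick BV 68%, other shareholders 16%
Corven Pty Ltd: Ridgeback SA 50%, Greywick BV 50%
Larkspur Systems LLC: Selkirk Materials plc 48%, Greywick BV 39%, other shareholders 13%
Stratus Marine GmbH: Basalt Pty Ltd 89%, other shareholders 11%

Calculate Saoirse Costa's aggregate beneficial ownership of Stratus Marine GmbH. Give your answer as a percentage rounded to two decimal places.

Saoirse reaches Stratus along 3 paths.
Via Selkirk → Basalt: 96% × 16% × 89% = 13.6704%.
Via Halcyon → Greywick → Basalt: 78% × 41% × 68% × 89% = 19.354296%.
Via Greywick → Basalt: 35% × 68% × 89% = 21.182%.
Total: 13.6704% + 19.354296% + 21.182% = 54.206696%.
Rounded: 54.21%.

54.21%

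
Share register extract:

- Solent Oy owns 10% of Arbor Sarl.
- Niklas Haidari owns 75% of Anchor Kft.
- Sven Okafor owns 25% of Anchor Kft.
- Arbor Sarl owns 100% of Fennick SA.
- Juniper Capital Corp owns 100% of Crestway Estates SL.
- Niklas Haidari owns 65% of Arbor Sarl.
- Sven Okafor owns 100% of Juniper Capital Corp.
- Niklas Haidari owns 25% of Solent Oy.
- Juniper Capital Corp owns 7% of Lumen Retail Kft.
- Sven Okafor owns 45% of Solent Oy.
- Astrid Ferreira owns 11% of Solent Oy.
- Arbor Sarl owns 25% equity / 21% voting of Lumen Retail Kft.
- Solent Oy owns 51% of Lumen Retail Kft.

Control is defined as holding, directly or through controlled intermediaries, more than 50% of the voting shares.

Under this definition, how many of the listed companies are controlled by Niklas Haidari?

3

Niklas holds 65% of Arbor, so Niklas controls Arbor.
Niklas holds 75% of Anchor, so Niklas controls Anchor.
Arbor holds 100% of Fennick, so Niklas controls Fennick.
No other company's threshold is met.
Niklas controls 3 companies.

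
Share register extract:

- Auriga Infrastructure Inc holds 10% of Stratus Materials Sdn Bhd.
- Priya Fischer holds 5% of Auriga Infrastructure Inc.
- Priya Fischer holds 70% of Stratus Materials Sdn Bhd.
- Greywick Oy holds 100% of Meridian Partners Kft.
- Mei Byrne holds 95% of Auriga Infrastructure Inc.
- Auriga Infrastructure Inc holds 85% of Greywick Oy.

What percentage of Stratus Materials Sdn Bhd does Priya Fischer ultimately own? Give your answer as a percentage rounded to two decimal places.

Priya reaches Stratus along 2 paths.
Direct stake: 70% = 70%.
Via Auriga: 5% × 10% = 0.5%.
Total: 70% + 0.5% = 70.5%.
Rounded: 70.50%.

70.50%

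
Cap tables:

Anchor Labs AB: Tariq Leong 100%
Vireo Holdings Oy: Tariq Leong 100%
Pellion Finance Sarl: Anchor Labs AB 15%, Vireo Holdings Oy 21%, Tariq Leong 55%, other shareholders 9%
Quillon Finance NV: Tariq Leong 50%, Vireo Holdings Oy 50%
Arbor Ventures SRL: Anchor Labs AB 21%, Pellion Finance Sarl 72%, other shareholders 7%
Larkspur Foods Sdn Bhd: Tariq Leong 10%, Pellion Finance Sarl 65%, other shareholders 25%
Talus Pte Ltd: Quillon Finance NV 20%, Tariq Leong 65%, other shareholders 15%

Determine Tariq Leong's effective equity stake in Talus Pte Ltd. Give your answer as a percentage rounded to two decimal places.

Tariq reaches Talus along 3 paths.
Via Quillon: 50% × 20% = 10%.
Via Vireo → Quillon: 100% × 50% × 20% = 10%.
Direct stake: 65% = 65%.
Total: 10% + 10% + 65% = 85%.
Rounded: 85.00%.

85.00%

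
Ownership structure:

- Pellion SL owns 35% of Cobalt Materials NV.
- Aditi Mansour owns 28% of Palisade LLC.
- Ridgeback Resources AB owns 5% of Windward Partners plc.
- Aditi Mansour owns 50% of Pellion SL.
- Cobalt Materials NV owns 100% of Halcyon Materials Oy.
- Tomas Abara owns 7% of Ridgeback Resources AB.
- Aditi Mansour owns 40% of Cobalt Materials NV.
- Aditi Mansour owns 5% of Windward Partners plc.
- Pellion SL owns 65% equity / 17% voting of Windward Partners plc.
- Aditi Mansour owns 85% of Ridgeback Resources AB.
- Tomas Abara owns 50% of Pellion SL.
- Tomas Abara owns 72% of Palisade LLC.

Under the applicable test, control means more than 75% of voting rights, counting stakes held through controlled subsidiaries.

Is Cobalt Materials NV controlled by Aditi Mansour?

No

Aditi holds 85% of Ridgeback, so Aditi controls Ridgeback.
In Cobalt, Aditi's side holds only 40%, not > 75%.
So Aditi does not control Cobalt.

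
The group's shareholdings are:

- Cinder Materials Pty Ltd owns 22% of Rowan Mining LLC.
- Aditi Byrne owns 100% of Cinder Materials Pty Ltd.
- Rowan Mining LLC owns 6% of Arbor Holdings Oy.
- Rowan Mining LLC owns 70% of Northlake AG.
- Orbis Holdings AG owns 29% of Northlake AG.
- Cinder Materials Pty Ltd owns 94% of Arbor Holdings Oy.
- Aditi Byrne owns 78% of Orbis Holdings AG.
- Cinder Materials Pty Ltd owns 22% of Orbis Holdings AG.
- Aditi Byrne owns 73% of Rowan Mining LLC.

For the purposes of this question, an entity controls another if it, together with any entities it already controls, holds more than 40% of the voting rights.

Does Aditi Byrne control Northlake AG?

Yes

Aditi holds 100% of Cinder, so Aditi controls Cinder.
Aditi and Cinder together hold 73% + 22% = 95% of Rowan, so Aditi controls Rowan.
Cinder and Aditi together hold 22% + 78% = 100% of Orbis, so Aditi controls Orbis.
Orbis and Rowan together hold 29% + 70% = 99% of Northlake, so Aditi controls Northlake.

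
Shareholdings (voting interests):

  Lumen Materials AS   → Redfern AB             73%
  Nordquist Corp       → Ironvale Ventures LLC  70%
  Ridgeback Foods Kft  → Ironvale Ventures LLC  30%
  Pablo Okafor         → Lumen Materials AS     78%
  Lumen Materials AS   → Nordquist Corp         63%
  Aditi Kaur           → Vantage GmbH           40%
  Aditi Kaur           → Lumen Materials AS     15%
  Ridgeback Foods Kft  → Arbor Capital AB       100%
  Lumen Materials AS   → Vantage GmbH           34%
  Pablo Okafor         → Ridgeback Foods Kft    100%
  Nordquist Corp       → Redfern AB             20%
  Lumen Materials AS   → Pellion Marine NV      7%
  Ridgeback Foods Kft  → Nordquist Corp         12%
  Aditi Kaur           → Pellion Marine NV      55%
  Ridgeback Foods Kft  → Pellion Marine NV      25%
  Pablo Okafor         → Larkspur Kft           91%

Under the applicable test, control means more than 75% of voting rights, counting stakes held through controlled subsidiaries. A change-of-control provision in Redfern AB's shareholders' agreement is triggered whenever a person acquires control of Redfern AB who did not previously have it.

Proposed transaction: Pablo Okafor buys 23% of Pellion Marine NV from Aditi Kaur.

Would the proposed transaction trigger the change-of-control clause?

The purchase adds only to Pablo's holdings (Aditi's stake shrinks), so Pablo is the only person who could newly come to control Redfern.
Pablo holds 100% of Ridgeback, so Pablo controls Ridgeback.
Pablo holds 78% of Lumen, so Pablo controls Lumen.
Ridgeback holds 100% of Arbor, so Pablo controls Arbor.
Pablo holds 91% of Larkspur, so Pablo controls Larkspur.
In Redfern, Pablo's side holds only 73%, not > 75%.
So before the transaction, Pablo does not control Redfern.
After the purchase, Pablo holds 23% of Pellion directly, and Aditi's stake falls to 32%.
Pablo's side now holds 25% + 7% + 23% = 55% of Pellion, not > 75%, so Pablo still does not control Pellion.
After the transaction, Pablo's side holds 73% of Redfern, not > 75%, so Pablo still does not control Redfern.
No new person acquires control, so the clause is not triggered.

No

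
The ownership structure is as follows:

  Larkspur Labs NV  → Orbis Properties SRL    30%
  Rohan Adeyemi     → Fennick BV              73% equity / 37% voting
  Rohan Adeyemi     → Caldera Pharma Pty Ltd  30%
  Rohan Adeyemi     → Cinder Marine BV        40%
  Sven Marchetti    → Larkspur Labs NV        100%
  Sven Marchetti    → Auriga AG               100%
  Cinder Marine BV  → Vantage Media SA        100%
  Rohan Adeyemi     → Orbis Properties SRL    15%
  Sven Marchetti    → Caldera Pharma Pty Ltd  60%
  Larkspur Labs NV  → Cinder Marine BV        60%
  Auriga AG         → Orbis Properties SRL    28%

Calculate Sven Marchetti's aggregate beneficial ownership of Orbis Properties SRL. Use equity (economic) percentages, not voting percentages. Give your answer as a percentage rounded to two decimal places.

Sven reaches Orbis along 2 paths.
Via Auriga: 100% × 28% = 28%.
Via Larkspur: 100% × 30% = 30%.
Total: 28% + 30% = 58%.
Rounded: 58.00%.

58.00%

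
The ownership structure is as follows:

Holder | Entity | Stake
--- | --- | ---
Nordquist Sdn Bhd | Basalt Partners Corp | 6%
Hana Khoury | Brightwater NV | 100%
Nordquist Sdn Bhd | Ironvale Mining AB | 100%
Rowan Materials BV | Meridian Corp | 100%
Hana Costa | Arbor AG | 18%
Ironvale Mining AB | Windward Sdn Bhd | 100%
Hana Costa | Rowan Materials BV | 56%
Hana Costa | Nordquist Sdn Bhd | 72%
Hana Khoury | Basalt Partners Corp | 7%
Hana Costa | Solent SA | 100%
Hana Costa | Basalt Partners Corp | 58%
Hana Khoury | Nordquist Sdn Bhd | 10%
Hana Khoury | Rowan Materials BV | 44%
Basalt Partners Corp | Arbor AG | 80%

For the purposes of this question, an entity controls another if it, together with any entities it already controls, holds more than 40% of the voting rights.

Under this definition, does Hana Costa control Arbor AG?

Hana Costa holds 72% of Nordquist, so Hana Costa controls Nordquist.
Hana Costa and Nordquist together hold 58% + 6% = 64% of Basalt, so Hana Costa controls Basalt.
Hana Costa and Basalt together hold 18% + 80% = 98% of Arbor, so Hana Costa controls Arbor.

Yes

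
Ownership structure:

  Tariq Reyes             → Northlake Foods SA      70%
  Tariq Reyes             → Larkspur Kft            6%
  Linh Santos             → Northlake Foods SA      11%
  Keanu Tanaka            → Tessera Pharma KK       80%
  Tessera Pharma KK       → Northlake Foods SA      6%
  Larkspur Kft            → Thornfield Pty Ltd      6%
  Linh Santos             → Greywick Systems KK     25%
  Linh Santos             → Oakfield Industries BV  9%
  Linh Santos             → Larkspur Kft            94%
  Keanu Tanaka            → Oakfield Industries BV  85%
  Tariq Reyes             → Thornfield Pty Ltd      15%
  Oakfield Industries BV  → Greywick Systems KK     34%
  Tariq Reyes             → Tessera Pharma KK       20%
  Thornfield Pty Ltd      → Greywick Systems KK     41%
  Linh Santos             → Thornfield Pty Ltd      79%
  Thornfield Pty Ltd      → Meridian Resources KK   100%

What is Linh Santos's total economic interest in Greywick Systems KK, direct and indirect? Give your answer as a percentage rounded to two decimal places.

62.76%

Linh reaches Greywick along 4 paths.
Via Oakfield: 9% × 34% = 3.06%.
Via Larkspur → Thornfield: 94% × 6% × 41% = 2.3124%.
Via Thornfield: 79% × 41% = 32.39%.
Direct stake: 25% = 25%.
Total: 3.06% + 2.3124% + 32.39% + 25% = 62.7624%.
Rounded: 62.76%.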